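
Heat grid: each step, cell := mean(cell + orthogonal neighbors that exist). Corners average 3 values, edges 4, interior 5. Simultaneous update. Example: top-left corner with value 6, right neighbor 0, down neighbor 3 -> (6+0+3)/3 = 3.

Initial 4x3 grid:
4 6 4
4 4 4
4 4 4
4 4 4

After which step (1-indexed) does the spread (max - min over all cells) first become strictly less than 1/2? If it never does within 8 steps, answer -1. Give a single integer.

Step 1: max=14/3, min=4, spread=2/3
Step 2: max=547/120, min=4, spread=67/120
Step 3: max=4757/1080, min=4, spread=437/1080
  -> spread < 1/2 first at step 3
Step 4: max=1885531/432000, min=2009/500, spread=29951/86400
Step 5: max=16767821/3888000, min=13658/3375, spread=206761/777600
Step 6: max=6676995571/1555200000, min=10965671/2700000, spread=14430763/62208000
Step 7: max=398355741689/93312000000, min=881652727/216000000, spread=139854109/746496000
Step 8: max=23817351890251/5598720000000, min=79611228977/19440000000, spread=7114543559/44789760000

Answer: 3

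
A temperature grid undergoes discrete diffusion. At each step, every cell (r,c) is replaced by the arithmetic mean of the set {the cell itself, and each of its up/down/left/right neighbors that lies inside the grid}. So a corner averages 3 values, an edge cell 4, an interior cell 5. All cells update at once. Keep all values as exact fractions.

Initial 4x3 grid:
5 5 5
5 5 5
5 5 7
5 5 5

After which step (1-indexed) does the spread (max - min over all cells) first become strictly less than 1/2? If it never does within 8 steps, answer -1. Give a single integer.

Step 1: max=17/3, min=5, spread=2/3
Step 2: max=331/60, min=5, spread=31/60
Step 3: max=2911/540, min=5, spread=211/540
  -> spread < 1/2 first at step 3
Step 4: max=286897/54000, min=4547/900, spread=14077/54000
Step 5: max=2570407/486000, min=273683/54000, spread=5363/24300
Step 6: max=76640809/14580000, min=152869/30000, spread=93859/583200
Step 7: max=4584274481/874800000, min=248336467/48600000, spread=4568723/34992000
Step 8: max=274220435629/52488000000, min=7471618889/1458000000, spread=8387449/83980800

Answer: 3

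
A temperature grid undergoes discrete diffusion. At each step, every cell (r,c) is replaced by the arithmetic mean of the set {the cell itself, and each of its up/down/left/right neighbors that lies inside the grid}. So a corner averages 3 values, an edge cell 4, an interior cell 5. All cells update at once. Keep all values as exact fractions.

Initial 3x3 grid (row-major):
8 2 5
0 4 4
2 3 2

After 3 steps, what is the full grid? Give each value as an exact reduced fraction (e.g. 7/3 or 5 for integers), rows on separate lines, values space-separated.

Answer: 7361/2160 17969/4800 3923/1080
2549/800 18709/6000 50207/14400
5701/2160 42407/14400 119/40

Derivation:
After step 1:
  10/3 19/4 11/3
  7/2 13/5 15/4
  5/3 11/4 3
After step 2:
  139/36 287/80 73/18
  111/40 347/100 781/240
  95/36 601/240 19/6
After step 3:
  7361/2160 17969/4800 3923/1080
  2549/800 18709/6000 50207/14400
  5701/2160 42407/14400 119/40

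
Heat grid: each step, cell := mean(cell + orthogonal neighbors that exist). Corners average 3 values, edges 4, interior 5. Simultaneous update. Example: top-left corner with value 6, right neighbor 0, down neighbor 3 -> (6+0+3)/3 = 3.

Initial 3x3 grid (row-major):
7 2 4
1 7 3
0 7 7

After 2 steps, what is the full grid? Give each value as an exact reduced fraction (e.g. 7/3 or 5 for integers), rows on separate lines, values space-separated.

Answer: 145/36 23/6 53/12
55/16 93/20 215/48
35/9 211/48 97/18

Derivation:
After step 1:
  10/3 5 3
  15/4 4 21/4
  8/3 21/4 17/3
After step 2:
  145/36 23/6 53/12
  55/16 93/20 215/48
  35/9 211/48 97/18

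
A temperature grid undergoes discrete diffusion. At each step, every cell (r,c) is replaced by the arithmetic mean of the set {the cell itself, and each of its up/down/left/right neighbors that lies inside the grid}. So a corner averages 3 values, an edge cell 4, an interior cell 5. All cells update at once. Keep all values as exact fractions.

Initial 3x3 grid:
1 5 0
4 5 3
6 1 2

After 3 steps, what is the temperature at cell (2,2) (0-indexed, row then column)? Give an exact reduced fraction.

Answer: 57/20

Derivation:
Step 1: cell (2,2) = 2
Step 2: cell (2,2) = 8/3
Step 3: cell (2,2) = 57/20
Full grid after step 3:
  7271/2160 4943/1600 6061/2160
  4201/1200 19069/6000 20281/7200
  3803/1080 23131/7200 57/20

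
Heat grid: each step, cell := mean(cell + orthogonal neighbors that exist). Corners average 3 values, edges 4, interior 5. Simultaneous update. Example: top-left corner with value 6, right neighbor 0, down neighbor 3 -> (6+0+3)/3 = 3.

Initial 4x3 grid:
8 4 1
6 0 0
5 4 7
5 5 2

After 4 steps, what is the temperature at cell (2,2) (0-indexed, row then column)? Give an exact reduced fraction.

Answer: 154949/43200

Derivation:
Step 1: cell (2,2) = 13/4
Step 2: cell (2,2) = 847/240
Step 3: cell (2,2) = 4961/1440
Step 4: cell (2,2) = 154949/43200
Full grid after step 4:
  11573/2880 603299/172800 78517/25920
  59857/14400 2105/576 136421/43200
  62833/14400 7093/1800 154949/43200
  6401/1440 45491/10800 50429/12960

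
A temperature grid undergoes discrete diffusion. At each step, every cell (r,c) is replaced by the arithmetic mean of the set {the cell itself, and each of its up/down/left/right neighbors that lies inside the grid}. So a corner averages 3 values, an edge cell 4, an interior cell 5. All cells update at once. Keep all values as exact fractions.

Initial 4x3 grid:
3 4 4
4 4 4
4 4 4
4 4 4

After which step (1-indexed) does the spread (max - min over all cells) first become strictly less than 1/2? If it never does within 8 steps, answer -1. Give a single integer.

Answer: 1

Derivation:
Step 1: max=4, min=11/3, spread=1/3
  -> spread < 1/2 first at step 1
Step 2: max=4, min=67/18, spread=5/18
Step 3: max=4, min=823/216, spread=41/216
Step 4: max=4, min=99463/25920, spread=4217/25920
Step 5: max=28721/7200, min=6011651/1555200, spread=38417/311040
Step 6: max=573403/144000, min=362047789/93312000, spread=1903471/18662400
Step 7: max=17164241/4320000, min=21793890911/5598720000, spread=18038617/223948800
Step 8: max=1542273241/388800000, min=1310424617149/335923200000, spread=883978523/13436928000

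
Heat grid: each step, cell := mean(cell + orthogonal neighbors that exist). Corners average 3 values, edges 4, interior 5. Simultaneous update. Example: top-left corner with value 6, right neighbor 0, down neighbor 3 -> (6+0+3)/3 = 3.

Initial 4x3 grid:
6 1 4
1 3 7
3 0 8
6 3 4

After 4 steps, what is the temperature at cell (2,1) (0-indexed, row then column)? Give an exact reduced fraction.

Answer: 144329/40000

Derivation:
Step 1: cell (2,1) = 17/5
Step 2: cell (2,1) = 163/50
Step 3: cell (2,1) = 7493/2000
Step 4: cell (2,1) = 144329/40000
Full grid after step 4:
  105149/32400 1491017/432000 20929/5400
  684781/216000 649993/180000 31103/8000
  243727/72000 144329/40000 294227/72000
  49429/14400 1095953/288000 174187/43200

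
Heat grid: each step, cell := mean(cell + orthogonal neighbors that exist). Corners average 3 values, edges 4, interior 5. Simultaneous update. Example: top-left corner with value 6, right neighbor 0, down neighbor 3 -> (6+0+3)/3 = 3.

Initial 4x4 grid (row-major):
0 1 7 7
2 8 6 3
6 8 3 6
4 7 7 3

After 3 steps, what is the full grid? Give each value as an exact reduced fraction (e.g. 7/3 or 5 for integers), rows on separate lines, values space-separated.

Answer: 169/48 10111/2400 35629/7200 5627/1080
5093/1200 9493/2000 3103/600 38029/7200
18467/3600 653/120 32849/6000 36413/7200
6077/1080 2599/450 4861/900 2239/432

Derivation:
After step 1:
  1 4 21/4 17/3
  4 5 27/5 11/2
  5 32/5 6 15/4
  17/3 13/2 5 16/3
After step 2:
  3 61/16 1219/240 197/36
  15/4 124/25 543/100 1219/240
  79/15 289/50 531/100 247/48
  103/18 707/120 137/24 169/36
After step 3:
  169/48 10111/2400 35629/7200 5627/1080
  5093/1200 9493/2000 3103/600 38029/7200
  18467/3600 653/120 32849/6000 36413/7200
  6077/1080 2599/450 4861/900 2239/432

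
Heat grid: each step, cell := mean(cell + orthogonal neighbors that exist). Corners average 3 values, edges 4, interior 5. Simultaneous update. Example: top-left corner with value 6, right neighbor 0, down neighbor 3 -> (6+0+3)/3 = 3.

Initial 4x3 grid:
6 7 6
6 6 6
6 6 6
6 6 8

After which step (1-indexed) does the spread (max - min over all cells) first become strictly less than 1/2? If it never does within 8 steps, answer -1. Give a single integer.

Step 1: max=20/3, min=6, spread=2/3
Step 2: max=59/9, min=6, spread=5/9
Step 3: max=689/108, min=2747/450, spread=743/2700
  -> spread < 1/2 first at step 3
Step 4: max=411037/64800, min=110587/18000, spread=64619/324000
Step 5: max=24464753/3888000, min=9981917/1620000, spread=2540761/19440000
Step 6: max=1463920807/233280000, min=2881997239/466560000, spread=73351/746496
Step 7: max=87578668613/13996800000, min=173180245301/27993600000, spread=79083677/1119744000
Step 8: max=5247333478567/839808000000, min=10398180793759/1679616000000, spread=771889307/13436928000

Answer: 3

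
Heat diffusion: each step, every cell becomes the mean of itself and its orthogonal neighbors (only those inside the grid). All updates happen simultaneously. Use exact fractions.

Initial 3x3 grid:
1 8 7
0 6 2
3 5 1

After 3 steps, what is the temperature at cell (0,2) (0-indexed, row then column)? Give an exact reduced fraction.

Answer: 4961/1080

Derivation:
Step 1: cell (0,2) = 17/3
Step 2: cell (0,2) = 91/18
Step 3: cell (0,2) = 4961/1080
Full grid after step 3:
  227/60 31147/7200 4961/1080
  24697/7200 7651/2000 7493/1800
  6757/2160 49519/14400 7867/2160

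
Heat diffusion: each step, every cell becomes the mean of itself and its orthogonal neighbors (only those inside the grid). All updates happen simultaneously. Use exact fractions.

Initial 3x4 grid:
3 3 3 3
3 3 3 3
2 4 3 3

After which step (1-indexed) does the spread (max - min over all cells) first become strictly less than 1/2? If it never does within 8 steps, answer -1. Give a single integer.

Step 1: max=13/4, min=11/4, spread=1/2
Step 2: max=249/80, min=35/12, spread=47/240
  -> spread < 1/2 first at step 2
Step 3: max=7409/2400, min=14173/4800, spread=43/320
Step 4: max=66089/21600, min=128543/43200, spread=727/8640
Step 5: max=6584531/2160000, min=51723493/17280000, spread=63517/1152000
Step 6: max=59192711/19440000, min=466103963/155520000, spread=297509/6220800
Step 7: max=1772060087/583200000, min=28034515417/9331200000, spread=12737839/373248000
Step 8: max=53122884179/17496000000, min=1683485018603/559872000000, spread=131578201/4478976000

Answer: 2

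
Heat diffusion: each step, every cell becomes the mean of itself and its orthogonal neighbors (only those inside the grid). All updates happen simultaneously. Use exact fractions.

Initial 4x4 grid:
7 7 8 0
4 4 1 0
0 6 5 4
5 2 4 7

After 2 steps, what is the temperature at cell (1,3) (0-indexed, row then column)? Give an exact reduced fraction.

Step 1: cell (1,3) = 5/4
Step 2: cell (1,3) = 691/240
Full grid after step 2:
  65/12 209/40 503/120 95/36
  179/40 433/100 69/20 691/240
  397/120 99/25 39/10 57/16
  31/9 869/240 71/16 9/2

Answer: 691/240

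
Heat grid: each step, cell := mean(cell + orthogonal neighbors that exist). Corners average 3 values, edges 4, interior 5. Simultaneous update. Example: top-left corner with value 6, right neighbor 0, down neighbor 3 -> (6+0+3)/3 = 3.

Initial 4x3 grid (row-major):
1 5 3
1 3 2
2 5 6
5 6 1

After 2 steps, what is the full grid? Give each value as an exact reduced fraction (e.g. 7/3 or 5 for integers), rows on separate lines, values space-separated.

After step 1:
  7/3 3 10/3
  7/4 16/5 7/2
  13/4 22/5 7/2
  13/3 17/4 13/3
After step 2:
  85/36 89/30 59/18
  79/30 317/100 203/60
  103/30 93/25 59/15
  71/18 1039/240 145/36

Answer: 85/36 89/30 59/18
79/30 317/100 203/60
103/30 93/25 59/15
71/18 1039/240 145/36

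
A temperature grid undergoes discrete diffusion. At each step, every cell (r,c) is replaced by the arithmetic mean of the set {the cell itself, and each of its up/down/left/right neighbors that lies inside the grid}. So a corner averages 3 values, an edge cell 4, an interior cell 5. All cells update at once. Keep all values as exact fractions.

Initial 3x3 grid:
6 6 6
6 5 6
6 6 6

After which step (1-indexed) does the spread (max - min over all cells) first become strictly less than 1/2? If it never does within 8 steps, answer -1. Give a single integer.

Answer: 1

Derivation:
Step 1: max=6, min=23/4, spread=1/4
  -> spread < 1/2 first at step 1
Step 2: max=471/80, min=144/25, spread=51/400
Step 3: max=2113/360, min=27977/4800, spread=589/14400
Step 4: max=1686919/288000, min=175057/30000, spread=31859/1440000
Step 5: max=10535279/1800000, min=100988393/17280000, spread=751427/86400000
Step 6: max=6065736871/1036800000, min=631365313/108000000, spread=23149331/5184000000
Step 7: max=37905068111/6480000000, min=363765345737/62208000000, spread=616540643/311040000000
Step 8: max=21830947991239/3732480000000, min=2273687546017/388800000000, spread=17737747379/18662400000000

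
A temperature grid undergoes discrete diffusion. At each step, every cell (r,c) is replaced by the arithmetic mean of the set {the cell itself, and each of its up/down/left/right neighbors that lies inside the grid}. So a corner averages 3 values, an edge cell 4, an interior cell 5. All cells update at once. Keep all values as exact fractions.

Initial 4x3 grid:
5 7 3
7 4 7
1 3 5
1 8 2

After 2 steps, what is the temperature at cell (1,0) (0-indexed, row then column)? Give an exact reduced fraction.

Answer: 1151/240

Derivation:
Step 1: cell (1,0) = 17/4
Step 2: cell (1,0) = 1151/240
Full grid after step 2:
  46/9 447/80 91/18
  1151/240 471/100 76/15
  887/240 411/100 91/20
  59/18 481/120 17/4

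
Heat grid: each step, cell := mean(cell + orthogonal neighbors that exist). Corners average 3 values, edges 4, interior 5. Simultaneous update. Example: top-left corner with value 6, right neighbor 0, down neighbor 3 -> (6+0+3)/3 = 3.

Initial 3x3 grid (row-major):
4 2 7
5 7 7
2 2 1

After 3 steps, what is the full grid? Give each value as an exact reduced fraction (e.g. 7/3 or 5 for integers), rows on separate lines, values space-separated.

After step 1:
  11/3 5 16/3
  9/2 23/5 11/2
  3 3 10/3
After step 2:
  79/18 93/20 95/18
  473/120 113/25 563/120
  7/2 209/60 71/18
After step 3:
  4673/1080 5651/1200 5263/1080
  29431/7200 3193/750 33181/7200
  437/120 13903/3600 4363/1080

Answer: 4673/1080 5651/1200 5263/1080
29431/7200 3193/750 33181/7200
437/120 13903/3600 4363/1080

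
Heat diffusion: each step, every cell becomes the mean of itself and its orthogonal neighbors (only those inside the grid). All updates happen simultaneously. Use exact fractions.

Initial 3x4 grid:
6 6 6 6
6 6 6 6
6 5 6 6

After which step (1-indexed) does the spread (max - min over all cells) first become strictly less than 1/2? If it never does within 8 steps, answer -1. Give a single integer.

Answer: 1

Derivation:
Step 1: max=6, min=17/3, spread=1/3
  -> spread < 1/2 first at step 1
Step 2: max=6, min=689/120, spread=31/120
Step 3: max=6, min=6269/1080, spread=211/1080
Step 4: max=10753/1800, min=631103/108000, spread=14077/108000
Step 5: max=644317/108000, min=5691593/972000, spread=5363/48600
Step 6: max=357131/60000, min=171219191/29160000, spread=93859/1166400
Step 7: max=577863533/97200000, min=10287325519/1749600000, spread=4568723/69984000
Step 8: max=17314381111/2916000000, min=618075564371/104976000000, spread=8387449/167961600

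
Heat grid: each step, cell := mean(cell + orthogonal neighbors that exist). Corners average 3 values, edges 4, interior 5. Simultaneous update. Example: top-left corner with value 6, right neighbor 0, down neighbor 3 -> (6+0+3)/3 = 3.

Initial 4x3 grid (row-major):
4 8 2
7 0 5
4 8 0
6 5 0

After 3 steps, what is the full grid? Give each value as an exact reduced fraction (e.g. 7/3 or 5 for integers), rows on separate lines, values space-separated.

After step 1:
  19/3 7/2 5
  15/4 28/5 7/4
  25/4 17/5 13/4
  5 19/4 5/3
After step 2:
  163/36 613/120 41/12
  329/60 18/5 39/10
  23/5 93/20 151/60
  16/3 889/240 29/9
After step 3:
  5443/1080 1199/288 497/120
  1639/360 2729/600 403/120
  301/60 4577/1200 643/180
  1091/240 2435/576 6799/2160

Answer: 5443/1080 1199/288 497/120
1639/360 2729/600 403/120
301/60 4577/1200 643/180
1091/240 2435/576 6799/2160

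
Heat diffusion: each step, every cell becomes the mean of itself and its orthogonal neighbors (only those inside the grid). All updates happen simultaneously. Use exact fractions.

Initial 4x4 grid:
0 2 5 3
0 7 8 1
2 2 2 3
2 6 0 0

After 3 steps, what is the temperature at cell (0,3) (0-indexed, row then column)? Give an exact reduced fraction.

Answer: 869/240

Derivation:
Step 1: cell (0,3) = 3
Step 2: cell (0,3) = 15/4
Step 3: cell (0,3) = 869/240
Full grid after step 3:
  5263/2160 11471/3600 4409/1200 869/240
  18907/7200 18733/6000 1409/400 2641/800
  18251/7200 18143/6000 5707/2000 2001/800
  5813/2160 4679/1800 1427/600 95/48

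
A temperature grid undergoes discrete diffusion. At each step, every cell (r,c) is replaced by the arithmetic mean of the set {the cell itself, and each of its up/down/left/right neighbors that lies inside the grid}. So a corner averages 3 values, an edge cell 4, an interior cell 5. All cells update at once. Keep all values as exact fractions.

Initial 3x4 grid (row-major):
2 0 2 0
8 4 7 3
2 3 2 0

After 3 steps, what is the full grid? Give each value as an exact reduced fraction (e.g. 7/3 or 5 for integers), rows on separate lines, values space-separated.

Answer: 7289/2160 4261/1440 3839/1440 4951/2160
2551/720 257/75 1679/600 3613/1440
8159/2160 4831/1440 4289/1440 5401/2160

Derivation:
After step 1:
  10/3 2 9/4 5/3
  4 22/5 18/5 5/2
  13/3 11/4 3 5/3
After step 2:
  28/9 719/240 571/240 77/36
  241/60 67/20 63/20 283/120
  133/36 869/240 661/240 43/18
After step 3:
  7289/2160 4261/1440 3839/1440 4951/2160
  2551/720 257/75 1679/600 3613/1440
  8159/2160 4831/1440 4289/1440 5401/2160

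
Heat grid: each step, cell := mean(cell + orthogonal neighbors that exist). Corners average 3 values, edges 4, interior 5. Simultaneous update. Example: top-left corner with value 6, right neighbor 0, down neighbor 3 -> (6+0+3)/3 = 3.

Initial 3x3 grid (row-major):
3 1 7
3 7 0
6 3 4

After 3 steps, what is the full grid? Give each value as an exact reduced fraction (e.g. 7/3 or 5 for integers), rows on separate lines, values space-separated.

After step 1:
  7/3 9/2 8/3
  19/4 14/5 9/2
  4 5 7/3
After step 2:
  139/36 123/40 35/9
  833/240 431/100 123/40
  55/12 53/15 71/18
After step 3:
  7493/2160 3027/800 1807/540
  58411/14400 20957/6000 9131/2400
  309/80 7367/1800 3799/1080

Answer: 7493/2160 3027/800 1807/540
58411/14400 20957/6000 9131/2400
309/80 7367/1800 3799/1080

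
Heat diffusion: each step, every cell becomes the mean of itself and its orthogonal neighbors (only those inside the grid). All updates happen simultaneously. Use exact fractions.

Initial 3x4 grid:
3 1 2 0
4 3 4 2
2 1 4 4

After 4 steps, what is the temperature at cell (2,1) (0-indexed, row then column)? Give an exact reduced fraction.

Step 1: cell (2,1) = 5/2
Step 2: cell (2,1) = 641/240
Step 3: cell (2,1) = 19751/7200
Step 4: cell (2,1) = 583607/216000
Full grid after step 4:
  82133/32400 263741/108000 253711/108000 148931/64800
  62443/24000 155827/60000 14333/5625 1093529/432000
  173441/64800 583607/216000 595547/216000 44339/16200

Answer: 583607/216000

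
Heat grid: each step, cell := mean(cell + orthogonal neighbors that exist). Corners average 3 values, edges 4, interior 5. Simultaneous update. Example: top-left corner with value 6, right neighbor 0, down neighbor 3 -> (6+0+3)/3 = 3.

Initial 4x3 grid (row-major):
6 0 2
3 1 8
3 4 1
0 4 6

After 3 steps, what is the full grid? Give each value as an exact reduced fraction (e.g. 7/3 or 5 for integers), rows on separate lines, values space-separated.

Answer: 263/90 41401/14400 422/135
6811/2400 18809/6000 23033/7200
21143/7200 1537/500 25843/7200
6101/2160 2617/800 7561/2160

Derivation:
After step 1:
  3 9/4 10/3
  13/4 16/5 3
  5/2 13/5 19/4
  7/3 7/2 11/3
After step 2:
  17/6 707/240 103/36
  239/80 143/50 857/240
  641/240 331/100 841/240
  25/9 121/40 143/36
After step 3:
  263/90 41401/14400 422/135
  6811/2400 18809/6000 23033/7200
  21143/7200 1537/500 25843/7200
  6101/2160 2617/800 7561/2160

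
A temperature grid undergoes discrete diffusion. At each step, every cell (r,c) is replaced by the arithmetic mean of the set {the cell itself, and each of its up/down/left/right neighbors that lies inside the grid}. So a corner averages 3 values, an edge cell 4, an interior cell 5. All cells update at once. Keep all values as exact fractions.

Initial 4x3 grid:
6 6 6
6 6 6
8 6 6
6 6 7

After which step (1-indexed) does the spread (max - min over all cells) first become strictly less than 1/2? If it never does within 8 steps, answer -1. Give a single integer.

Answer: 3

Derivation:
Step 1: max=20/3, min=6, spread=2/3
Step 2: max=391/60, min=6, spread=31/60
Step 3: max=13969/2160, min=289/48, spread=241/540
  -> spread < 1/2 first at step 3
Step 4: max=829763/129600, min=43751/7200, spread=8449/25920
Step 5: max=49590757/7776000, min=1317977/216000, spread=428717/1555200
Step 6: max=2960866943/466560000, min=39737819/6480000, spread=3989759/18662400
Step 7: max=177120028837/27993600000, min=1195811273/194400000, spread=196928221/1119744000
Step 8: max=10597324854383/1679616000000, min=35977533191/5832000000, spread=1886362363/13436928000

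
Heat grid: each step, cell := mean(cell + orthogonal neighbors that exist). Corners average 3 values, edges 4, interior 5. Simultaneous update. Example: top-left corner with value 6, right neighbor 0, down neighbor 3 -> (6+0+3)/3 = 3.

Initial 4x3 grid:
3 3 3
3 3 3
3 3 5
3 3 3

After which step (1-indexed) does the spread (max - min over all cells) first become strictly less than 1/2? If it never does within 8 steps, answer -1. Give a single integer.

Step 1: max=11/3, min=3, spread=2/3
Step 2: max=211/60, min=3, spread=31/60
Step 3: max=1831/540, min=3, spread=211/540
  -> spread < 1/2 first at step 3
Step 4: max=178897/54000, min=2747/900, spread=14077/54000
Step 5: max=1598407/486000, min=165683/54000, spread=5363/24300
Step 6: max=47480809/14580000, min=92869/30000, spread=93859/583200
Step 7: max=2834674481/874800000, min=151136467/48600000, spread=4568723/34992000
Step 8: max=169244435629/52488000000, min=4555618889/1458000000, spread=8387449/83980800

Answer: 3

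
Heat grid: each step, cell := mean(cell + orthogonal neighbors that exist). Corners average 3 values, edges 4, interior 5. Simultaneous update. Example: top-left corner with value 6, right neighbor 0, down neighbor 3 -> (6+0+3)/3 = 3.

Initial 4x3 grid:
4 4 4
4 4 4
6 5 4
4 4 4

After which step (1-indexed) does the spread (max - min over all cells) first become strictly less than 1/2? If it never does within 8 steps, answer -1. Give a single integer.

Step 1: max=19/4, min=4, spread=3/4
Step 2: max=1111/240, min=4, spread=151/240
Step 3: max=4883/1080, min=973/240, spread=1009/2160
  -> spread < 1/2 first at step 3
Step 4: max=578381/129600, min=29567/7200, spread=1847/5184
Step 5: max=34424809/7776000, min=149089/36000, spread=444317/1555200
Step 6: max=2050548911/466560000, min=54068951/12960000, spread=4162667/18662400
Step 7: max=122397320749/27993600000, min=3261224909/777600000, spread=199728961/1119744000
Step 8: max=7312566169991/1679616000000, min=21835565059/5184000000, spread=1902744727/13436928000

Answer: 3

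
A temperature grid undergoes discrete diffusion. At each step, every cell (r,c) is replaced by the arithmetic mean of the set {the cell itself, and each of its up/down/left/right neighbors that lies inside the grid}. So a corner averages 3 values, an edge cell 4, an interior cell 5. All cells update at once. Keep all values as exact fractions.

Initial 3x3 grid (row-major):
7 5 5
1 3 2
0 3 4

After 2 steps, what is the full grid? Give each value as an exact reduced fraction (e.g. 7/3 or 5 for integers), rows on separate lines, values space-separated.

Answer: 145/36 121/30 25/6
673/240 331/100 133/40
79/36 289/120 3

Derivation:
After step 1:
  13/3 5 4
  11/4 14/5 7/2
  4/3 5/2 3
After step 2:
  145/36 121/30 25/6
  673/240 331/100 133/40
  79/36 289/120 3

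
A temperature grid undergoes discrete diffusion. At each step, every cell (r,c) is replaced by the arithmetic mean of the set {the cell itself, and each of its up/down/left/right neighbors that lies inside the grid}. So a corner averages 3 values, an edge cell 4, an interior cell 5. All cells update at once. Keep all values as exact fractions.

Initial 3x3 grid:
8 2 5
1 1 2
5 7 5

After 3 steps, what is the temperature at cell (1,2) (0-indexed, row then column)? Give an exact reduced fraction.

Step 1: cell (1,2) = 13/4
Step 2: cell (1,2) = 811/240
Step 3: cell (1,2) = 52397/14400
Full grid after step 3:
  7711/2160 12743/3600 809/240
  6083/1600 10757/3000 52397/14400
  8501/2160 9587/2400 8311/2160

Answer: 52397/14400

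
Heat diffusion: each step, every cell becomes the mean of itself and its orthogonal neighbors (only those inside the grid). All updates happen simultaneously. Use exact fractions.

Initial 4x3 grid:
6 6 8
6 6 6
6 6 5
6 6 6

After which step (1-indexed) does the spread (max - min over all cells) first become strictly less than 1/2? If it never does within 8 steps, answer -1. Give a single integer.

Step 1: max=20/3, min=17/3, spread=1
Step 2: max=233/36, min=209/36, spread=2/3
Step 3: max=1363/216, min=3157/540, spread=167/360
  -> spread < 1/2 first at step 3
Step 4: max=404443/64800, min=95467/16200, spread=301/864
Step 5: max=24067157/3888000, min=2878399/486000, spread=69331/259200
Step 6: max=1436636383/233280000, min=1155165349/194400000, spread=252189821/1166400000
Step 7: max=85865994197/13996800000, min=69493774841/11664000000, spread=12367321939/69984000000
Step 8: max=5137410174223/839808000000, min=4179344628769/699840000000, spread=610983098501/4199040000000

Answer: 3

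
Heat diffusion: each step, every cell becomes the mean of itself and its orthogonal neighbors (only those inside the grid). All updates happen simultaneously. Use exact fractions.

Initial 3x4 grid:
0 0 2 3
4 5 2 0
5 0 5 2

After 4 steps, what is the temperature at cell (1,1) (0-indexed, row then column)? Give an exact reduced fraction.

Answer: 91021/36000

Derivation:
Step 1: cell (1,1) = 11/5
Step 2: cell (1,1) = 14/5
Step 3: cell (1,1) = 721/300
Step 4: cell (1,1) = 91021/36000
Full grid after step 4:
  30541/12960 46703/21600 45439/21600 50857/25920
  220217/86400 91021/36000 53629/24000 125239/57600
  12367/4320 19301/7200 54689/21600 59057/25920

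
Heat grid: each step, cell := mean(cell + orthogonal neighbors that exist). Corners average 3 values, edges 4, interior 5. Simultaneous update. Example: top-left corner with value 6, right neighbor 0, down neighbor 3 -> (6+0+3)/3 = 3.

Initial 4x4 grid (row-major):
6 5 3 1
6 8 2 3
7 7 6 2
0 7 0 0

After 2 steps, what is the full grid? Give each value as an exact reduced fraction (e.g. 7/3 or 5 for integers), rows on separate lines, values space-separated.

After step 1:
  17/3 11/2 11/4 7/3
  27/4 28/5 22/5 2
  5 7 17/5 11/4
  14/3 7/2 13/4 2/3
After step 2:
  215/36 1171/240 899/240 85/36
  1381/240 117/20 363/100 689/240
  281/48 49/10 104/25 529/240
  79/18 221/48 649/240 20/9

Answer: 215/36 1171/240 899/240 85/36
1381/240 117/20 363/100 689/240
281/48 49/10 104/25 529/240
79/18 221/48 649/240 20/9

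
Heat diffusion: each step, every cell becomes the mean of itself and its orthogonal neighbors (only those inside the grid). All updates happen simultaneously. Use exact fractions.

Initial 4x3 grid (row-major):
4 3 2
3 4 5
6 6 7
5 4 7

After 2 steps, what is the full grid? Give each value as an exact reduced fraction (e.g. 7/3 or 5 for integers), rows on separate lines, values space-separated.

After step 1:
  10/3 13/4 10/3
  17/4 21/5 9/2
  5 27/5 25/4
  5 11/2 6
After step 2:
  65/18 847/240 133/36
  1007/240 108/25 1097/240
  393/80 527/100 443/80
  31/6 219/40 71/12

Answer: 65/18 847/240 133/36
1007/240 108/25 1097/240
393/80 527/100 443/80
31/6 219/40 71/12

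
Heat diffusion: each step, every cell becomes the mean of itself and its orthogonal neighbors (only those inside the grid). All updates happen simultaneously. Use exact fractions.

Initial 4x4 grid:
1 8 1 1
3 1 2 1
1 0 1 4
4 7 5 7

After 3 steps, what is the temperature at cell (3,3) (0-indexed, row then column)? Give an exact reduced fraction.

Answer: 8609/2160

Derivation:
Step 1: cell (3,3) = 16/3
Step 2: cell (3,3) = 163/36
Step 3: cell (3,3) = 8609/2160
Full grid after step 3:
  677/240 397/160 1881/800 39/20
  39/16 5073/2000 219/100 5633/2400
  3277/1200 2717/1000 18143/6000 22331/7200
  227/72 1043/300 3427/900 8609/2160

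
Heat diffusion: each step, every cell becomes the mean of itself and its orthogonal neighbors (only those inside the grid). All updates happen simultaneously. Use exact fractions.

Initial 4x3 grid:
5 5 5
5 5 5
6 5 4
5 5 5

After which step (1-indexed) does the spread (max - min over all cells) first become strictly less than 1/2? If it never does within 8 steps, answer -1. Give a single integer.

Answer: 2

Derivation:
Step 1: max=16/3, min=14/3, spread=2/3
Step 2: max=125/24, min=115/24, spread=5/12
  -> spread < 1/2 first at step 2
Step 3: max=1109/216, min=1051/216, spread=29/108
Step 4: max=275/54, min=265/54, spread=5/27
Step 5: max=13127/2592, min=12793/2592, spread=167/1296
Step 6: max=39233/7776, min=38527/7776, spread=353/3888
Step 7: max=939115/186624, min=927125/186624, spread=5995/93312
Step 8: max=5624279/1119744, min=5573161/1119744, spread=25559/559872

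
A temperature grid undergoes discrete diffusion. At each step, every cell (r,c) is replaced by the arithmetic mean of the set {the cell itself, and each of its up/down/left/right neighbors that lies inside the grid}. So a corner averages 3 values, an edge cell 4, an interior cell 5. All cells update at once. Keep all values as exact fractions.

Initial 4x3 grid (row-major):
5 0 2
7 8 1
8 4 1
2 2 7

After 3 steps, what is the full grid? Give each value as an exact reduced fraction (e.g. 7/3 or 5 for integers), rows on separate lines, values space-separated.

Answer: 79/18 6063/1600 103/36
11797/2400 7881/2000 8047/2400
11267/2400 25583/6000 25151/7200
202/45 57127/14400 491/135

Derivation:
After step 1:
  4 15/4 1
  7 4 3
  21/4 23/5 13/4
  4 15/4 10/3
After step 2:
  59/12 51/16 31/12
  81/16 447/100 45/16
  417/80 417/100 851/240
  13/3 941/240 31/9
After step 3:
  79/18 6063/1600 103/36
  11797/2400 7881/2000 8047/2400
  11267/2400 25583/6000 25151/7200
  202/45 57127/14400 491/135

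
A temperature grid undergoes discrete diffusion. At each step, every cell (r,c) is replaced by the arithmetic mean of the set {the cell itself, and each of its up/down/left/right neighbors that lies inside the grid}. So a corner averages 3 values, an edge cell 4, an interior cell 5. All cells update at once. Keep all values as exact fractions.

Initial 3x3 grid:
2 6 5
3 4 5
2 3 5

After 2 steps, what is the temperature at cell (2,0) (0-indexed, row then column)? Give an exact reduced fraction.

Step 1: cell (2,0) = 8/3
Step 2: cell (2,0) = 107/36
Full grid after step 2:
  32/9 349/80 43/9
  797/240 389/100 1117/240
  107/36 147/40 151/36

Answer: 107/36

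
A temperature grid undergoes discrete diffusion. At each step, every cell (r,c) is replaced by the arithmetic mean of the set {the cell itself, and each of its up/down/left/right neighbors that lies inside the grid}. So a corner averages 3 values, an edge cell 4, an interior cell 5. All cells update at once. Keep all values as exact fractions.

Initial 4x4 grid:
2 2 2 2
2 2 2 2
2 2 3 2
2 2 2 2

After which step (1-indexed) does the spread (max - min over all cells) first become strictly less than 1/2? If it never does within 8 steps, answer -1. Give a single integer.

Step 1: max=9/4, min=2, spread=1/4
  -> spread < 1/2 first at step 1
Step 2: max=111/50, min=2, spread=11/50
Step 3: max=5167/2400, min=2, spread=367/2400
Step 4: max=23171/10800, min=1213/600, spread=1337/10800
Step 5: max=689669/324000, min=36469/18000, spread=33227/324000
Step 6: max=20654327/9720000, min=220049/108000, spread=849917/9720000
Step 7: max=616914347/291600000, min=3308533/1620000, spread=21378407/291600000
Step 8: max=18462462371/8748000000, min=995688343/486000000, spread=540072197/8748000000

Answer: 1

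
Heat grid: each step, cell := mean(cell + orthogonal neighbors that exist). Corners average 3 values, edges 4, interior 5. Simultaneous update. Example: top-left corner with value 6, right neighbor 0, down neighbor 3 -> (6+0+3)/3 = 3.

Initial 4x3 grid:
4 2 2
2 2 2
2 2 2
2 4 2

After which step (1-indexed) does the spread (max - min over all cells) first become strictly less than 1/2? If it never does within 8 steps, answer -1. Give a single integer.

Answer: 3

Derivation:
Step 1: max=8/3, min=2, spread=2/3
Step 2: max=307/120, min=2, spread=67/120
Step 3: max=1321/540, min=155/72, spread=317/1080
  -> spread < 1/2 first at step 3
Step 4: max=1033051/432000, min=13123/6000, spread=17639/86400
Step 5: max=9252641/3888000, min=2882087/1296000, spread=30319/194400
Step 6: max=549512959/233280000, min=174946853/77760000, spread=61681/583200
Step 7: max=32873426981/13996800000, min=130078567/57600000, spread=1580419/17496000
Step 8: max=1963022194879/839808000000, min=635520014293/279936000000, spread=7057769/104976000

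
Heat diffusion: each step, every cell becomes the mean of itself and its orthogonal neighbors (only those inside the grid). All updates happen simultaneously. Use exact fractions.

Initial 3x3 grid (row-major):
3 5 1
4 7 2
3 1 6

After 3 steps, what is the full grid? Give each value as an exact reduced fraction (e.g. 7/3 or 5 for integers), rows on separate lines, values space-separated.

After step 1:
  4 4 8/3
  17/4 19/5 4
  8/3 17/4 3
After step 2:
  49/12 217/60 32/9
  883/240 203/50 101/30
  67/18 823/240 15/4
After step 3:
  2731/720 1723/450 1897/540
  55961/14400 10891/3000 13259/3600
  3899/1080 53861/14400 2531/720

Answer: 2731/720 1723/450 1897/540
55961/14400 10891/3000 13259/3600
3899/1080 53861/14400 2531/720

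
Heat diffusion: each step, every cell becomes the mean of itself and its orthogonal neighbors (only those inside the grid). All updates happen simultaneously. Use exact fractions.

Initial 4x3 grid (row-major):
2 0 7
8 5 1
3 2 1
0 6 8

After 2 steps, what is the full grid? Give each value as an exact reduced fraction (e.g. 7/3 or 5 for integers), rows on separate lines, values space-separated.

After step 1:
  10/3 7/2 8/3
  9/2 16/5 7/2
  13/4 17/5 3
  3 4 5
After step 2:
  34/9 127/40 29/9
  857/240 181/50 371/120
  283/80 337/100 149/40
  41/12 77/20 4

Answer: 34/9 127/40 29/9
857/240 181/50 371/120
283/80 337/100 149/40
41/12 77/20 4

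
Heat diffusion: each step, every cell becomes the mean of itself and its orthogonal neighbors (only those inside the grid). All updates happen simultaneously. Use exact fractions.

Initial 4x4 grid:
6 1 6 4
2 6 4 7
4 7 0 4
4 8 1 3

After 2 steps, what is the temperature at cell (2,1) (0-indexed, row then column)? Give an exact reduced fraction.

Step 1: cell (2,1) = 5
Step 2: cell (2,1) = 429/100
Full grid after step 2:
  49/12 31/8 563/120 85/18
  63/16 457/100 203/50 1111/240
  229/48 429/100 193/50 847/240
  175/36 55/12 52/15 55/18

Answer: 429/100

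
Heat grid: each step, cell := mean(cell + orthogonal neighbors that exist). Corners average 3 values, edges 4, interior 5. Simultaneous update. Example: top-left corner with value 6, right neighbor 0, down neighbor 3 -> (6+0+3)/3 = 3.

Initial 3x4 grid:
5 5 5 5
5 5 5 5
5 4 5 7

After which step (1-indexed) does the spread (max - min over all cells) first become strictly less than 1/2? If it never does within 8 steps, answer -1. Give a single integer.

Step 1: max=17/3, min=14/3, spread=1
Step 2: max=197/36, min=173/36, spread=2/3
Step 3: max=1147/216, min=2617/540, spread=167/360
  -> spread < 1/2 first at step 3
Step 4: max=339643/64800, min=79267/16200, spread=301/864
Step 5: max=20179157/3888000, min=2392399/486000, spread=69331/259200
Step 6: max=1203356383/233280000, min=960765349/194400000, spread=252189821/1166400000
Step 7: max=71869194197/13996800000, min=57829774841/11664000000, spread=12367321939/69984000000
Step 8: max=4297602174223/839808000000, min=3479504628769/699840000000, spread=610983098501/4199040000000

Answer: 3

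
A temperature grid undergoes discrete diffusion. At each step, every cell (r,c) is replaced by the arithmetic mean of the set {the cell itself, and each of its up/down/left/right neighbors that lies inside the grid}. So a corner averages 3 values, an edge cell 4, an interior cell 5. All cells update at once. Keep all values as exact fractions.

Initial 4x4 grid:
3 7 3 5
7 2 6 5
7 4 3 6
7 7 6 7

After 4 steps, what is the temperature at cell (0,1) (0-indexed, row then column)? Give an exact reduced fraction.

Answer: 526487/108000

Derivation:
Step 1: cell (0,1) = 15/4
Step 2: cell (0,1) = 149/30
Step 3: cell (0,1) = 16553/3600
Step 4: cell (0,1) = 526487/108000
Full grid after step 4:
  79459/16200 526487/108000 101159/21600 62809/12960
  564167/108000 110681/22500 895019/180000 42353/8640
  198073/36000 326197/60000 93557/18000 1148897/216000
  126451/21600 135797/24000 1210757/216000 177997/32400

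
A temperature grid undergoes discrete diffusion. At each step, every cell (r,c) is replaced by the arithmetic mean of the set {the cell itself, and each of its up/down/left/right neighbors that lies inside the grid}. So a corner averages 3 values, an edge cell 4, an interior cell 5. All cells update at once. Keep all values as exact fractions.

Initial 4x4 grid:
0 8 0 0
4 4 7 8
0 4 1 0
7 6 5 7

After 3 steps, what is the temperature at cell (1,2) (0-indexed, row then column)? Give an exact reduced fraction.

Step 1: cell (1,2) = 4
Step 2: cell (1,2) = 203/50
Step 3: cell (1,2) = 10997/3000
Full grid after step 3:
  433/120 8323/2400 26713/7200 745/216
  8123/2400 783/200 10997/3000 26713/7200
  28433/7200 1439/375 203/50 9283/2400
  439/108 31583/7200 10133/2400 83/20

Answer: 10997/3000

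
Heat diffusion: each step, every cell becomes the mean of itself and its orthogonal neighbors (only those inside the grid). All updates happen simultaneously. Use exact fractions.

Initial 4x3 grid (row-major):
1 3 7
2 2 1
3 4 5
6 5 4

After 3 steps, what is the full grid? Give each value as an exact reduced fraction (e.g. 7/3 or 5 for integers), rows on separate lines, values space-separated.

Answer: 467/180 42629/14400 3497/1080
6929/2400 18451/6000 24937/7200
25417/7200 22361/6000 27367/7200
4469/1080 60499/14400 2287/540

Derivation:
After step 1:
  2 13/4 11/3
  2 12/5 15/4
  15/4 19/5 7/2
  14/3 19/4 14/3
After step 2:
  29/12 679/240 32/9
  203/80 76/25 799/240
  853/240 91/25 943/240
  79/18 1073/240 155/36
After step 3:
  467/180 42629/14400 3497/1080
  6929/2400 18451/6000 24937/7200
  25417/7200 22361/6000 27367/7200
  4469/1080 60499/14400 2287/540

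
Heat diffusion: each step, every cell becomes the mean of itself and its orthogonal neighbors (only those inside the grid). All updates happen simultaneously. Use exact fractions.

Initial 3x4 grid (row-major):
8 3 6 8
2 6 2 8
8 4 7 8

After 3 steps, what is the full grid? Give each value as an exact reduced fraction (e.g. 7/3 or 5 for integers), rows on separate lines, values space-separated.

After step 1:
  13/3 23/4 19/4 22/3
  6 17/5 29/5 13/2
  14/3 25/4 21/4 23/3
After step 2:
  193/36 547/120 709/120 223/36
  23/5 136/25 257/50 273/40
  203/36 587/120 749/120 233/36
After step 3:
  5227/1080 19141/3600 19621/3600 3407/540
  263/50 2463/500 5911/1000 14779/2400
  5447/1080 19991/3600 20471/3600 3517/540

Answer: 5227/1080 19141/3600 19621/3600 3407/540
263/50 2463/500 5911/1000 14779/2400
5447/1080 19991/3600 20471/3600 3517/540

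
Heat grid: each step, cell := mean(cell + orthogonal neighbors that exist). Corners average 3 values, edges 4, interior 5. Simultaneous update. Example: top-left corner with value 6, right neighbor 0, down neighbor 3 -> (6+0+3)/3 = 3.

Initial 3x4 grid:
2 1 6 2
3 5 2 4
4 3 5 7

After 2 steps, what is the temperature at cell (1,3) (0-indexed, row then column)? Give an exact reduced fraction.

Answer: 1049/240

Derivation:
Step 1: cell (1,3) = 15/4
Step 2: cell (1,3) = 1049/240
Full grid after step 2:
  3 221/80 293/80 7/2
  349/120 369/100 359/100 1049/240
  133/36 439/120 547/120 40/9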